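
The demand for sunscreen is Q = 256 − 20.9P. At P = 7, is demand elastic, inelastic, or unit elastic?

At P = 7, Q = 109.7.
dQ/dP = −20.9.
Point elasticity E = (dQ/dP)·(P/Q) = -20.9 × 7/109.7 ≈ -1.334.
|E| ≈ 1.334 > 1, so demand is elastic.

elastic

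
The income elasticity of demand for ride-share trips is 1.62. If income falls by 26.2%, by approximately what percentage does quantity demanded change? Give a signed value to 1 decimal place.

%ΔQ ≈ E × %ΔI = (1.62) × (-26.2%) ≈ -42.4%.

-42.4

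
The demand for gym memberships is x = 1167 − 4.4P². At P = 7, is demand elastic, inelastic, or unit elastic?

inelastic

At P = 7, x = 951.4.
dx/dP = −2·4.4·P = −61.6.
Point elasticity E = (dx/dP)·(P/x) = -61.6 × 7/951.4 ≈ -0.453.
|E| ≈ 0.453 < 1, so demand is inelastic.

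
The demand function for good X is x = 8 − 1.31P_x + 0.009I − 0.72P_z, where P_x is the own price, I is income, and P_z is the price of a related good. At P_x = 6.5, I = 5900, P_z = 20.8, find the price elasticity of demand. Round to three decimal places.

Substituting, x = 8 − 1.31(6.5) + 0.009(5900) − 0.72(20.8) = 8 − 8.515 + 53.1 − 14.976 = 37.609.
∂x/∂P_x = −1.31, so E_p = (−1.31)·(6.5/37.609) ≈ -0.226.
|E_p| < 1: demand is inelastic.

-0.226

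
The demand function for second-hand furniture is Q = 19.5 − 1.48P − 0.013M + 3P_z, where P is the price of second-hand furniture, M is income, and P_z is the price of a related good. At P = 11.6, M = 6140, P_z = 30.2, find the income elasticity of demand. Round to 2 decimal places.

Substituting, Q = 19.5 − 1.48(11.6) − 0.013(6140) + 3(30.2) = 19.5 − 17.168 − 79.82 + 90.6 = 13.112.
∂Q/∂M = −0.013, so E_I = -0.013·(6140/13.112) ≈ -6.09.
E_I < 0: inferior good.

-6.09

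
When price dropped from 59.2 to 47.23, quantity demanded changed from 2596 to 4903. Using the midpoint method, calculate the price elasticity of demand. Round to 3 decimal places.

-2.735

%ΔQ = (4903 − 2596)/[(2596 + 4903)/2] = 2307/3749.5 ≈ 0.6153.
%Δp = (47.23 − 59.2)/[(59.2 + 47.23)/2] = -11.97/53.215 ≈ -0.2249.
Arc elasticity E = %ΔQ/%Δp ≈ 0.6153/-0.2249 ≈ -2.735.
|E| > 1: demand is elastic over this range.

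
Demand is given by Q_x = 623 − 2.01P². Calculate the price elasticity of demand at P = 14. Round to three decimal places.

At P = 14, Q_x = 229.04.
dQ_x/dP = −2·2.01·P = −56.28.
Point elasticity E = (dQ_x/dP)·(P/Q_x) = -56.28 × 14/229.04 ≈ -3.440.
|E| > 1, so demand is elastic at this price.

-3.440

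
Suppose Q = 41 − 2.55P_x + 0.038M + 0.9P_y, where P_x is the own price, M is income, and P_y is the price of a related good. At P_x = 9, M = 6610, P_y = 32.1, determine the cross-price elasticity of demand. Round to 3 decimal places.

0.097

Q = 41 − 2.55(9) + 0.038(6610) + 0.9(32.1) = 41 − 22.95 + 251.18 + 28.89 = 298.12.
∂Q/∂P_y = +0.9, so E_xy = 0.9·(32.1/298.12) ≈ 0.097.
E_xy > 0: the goods are substitutes.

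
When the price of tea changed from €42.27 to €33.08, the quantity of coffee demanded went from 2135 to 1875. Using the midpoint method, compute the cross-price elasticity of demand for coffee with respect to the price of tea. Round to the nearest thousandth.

0.532

%ΔQ_x = (1875 − 2135)/[(2135+1875)/2] = -260/2005 ≈ -0.1297.
%ΔP_y = (33.08 − 42.27)/[(42.27+33.08)/2] ≈ -0.2439.
E_xy = -0.1297/-0.2439 ≈ 0.532.
E_xy > 0, so coffee and tea are substitutes.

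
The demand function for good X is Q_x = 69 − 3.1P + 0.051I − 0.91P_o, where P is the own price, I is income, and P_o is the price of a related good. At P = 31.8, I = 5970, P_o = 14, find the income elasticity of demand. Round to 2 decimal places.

1.16

At the given point, Q_x = 69 − 3.1(31.8) + 0.051(5970) − 0.91(14) = 69 − 98.58 + 304.47 − 12.74 = 262.15.
∂Q_x/∂I = +0.051, so E_I = 0.051·(5970/262.15) ≈ 1.16.
E_I > 1: normal good (luxury).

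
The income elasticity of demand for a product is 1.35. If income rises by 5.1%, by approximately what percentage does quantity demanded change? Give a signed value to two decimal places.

6.89

%ΔQ ≈ E × %ΔI = (1.35) × (5.1%) ≈ 6.89%.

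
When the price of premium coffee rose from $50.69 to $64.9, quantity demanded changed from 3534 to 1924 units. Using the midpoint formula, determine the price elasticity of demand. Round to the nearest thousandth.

-2.399

%ΔQ = (1924 − 3534)/[(3534 + 1924)/2] = -1610/2729 ≈ -0.5900.
%ΔP = (64.9 − 50.69)/[(50.69 + 64.9)/2] = 14.21/57.795 ≈ 0.2459.
Arc elasticity E = %ΔQ/%ΔP ≈ -0.5900/0.2459 ≈ -2.399.
|E| > 1: demand is elastic over this range.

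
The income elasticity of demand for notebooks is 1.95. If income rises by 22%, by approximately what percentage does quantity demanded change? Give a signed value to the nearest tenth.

42.9

%ΔQ ≈ E × %ΔI = (1.95) × (22%) = 42.9%.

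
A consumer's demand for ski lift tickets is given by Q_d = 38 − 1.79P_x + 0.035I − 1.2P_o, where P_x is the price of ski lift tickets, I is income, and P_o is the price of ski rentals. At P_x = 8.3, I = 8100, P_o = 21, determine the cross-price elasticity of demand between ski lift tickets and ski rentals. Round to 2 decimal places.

-0.09

Evaluating quantity at (P_x, I, P_o) gives Q_d = 38 − 1.79(8.3) + 0.035(8100) − 1.2(21) = 38 − 14.857 + 283.5 − 25.2 = 281.443.
∂Q_d/∂P_o = −1.2, so E_xy = -1.2·(21/281.443) ≈ -0.09.
E_xy < 0: the goods are complements.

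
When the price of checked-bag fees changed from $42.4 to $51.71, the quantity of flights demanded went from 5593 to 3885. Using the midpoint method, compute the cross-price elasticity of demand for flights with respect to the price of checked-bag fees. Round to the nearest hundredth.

-1.82

%ΔQ_x = (3885 − 5593)/[(5593+3885)/2] = -1708/4739 ≈ -0.3604.
%ΔP_y = (51.71 − 42.4)/[(42.4+51.71)/2] ≈ 0.1979.
E_xy = -0.3604/0.1979 ≈ -1.82.
E_xy < 0, so flights and checked-bag fees are complements.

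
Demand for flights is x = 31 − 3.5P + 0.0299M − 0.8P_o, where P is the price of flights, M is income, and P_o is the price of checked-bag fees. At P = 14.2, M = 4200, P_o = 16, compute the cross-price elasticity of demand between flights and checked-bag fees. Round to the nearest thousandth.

-0.136

Substituting, x = 31 − 3.5(14.2) + 0.0299(4200) − 0.8(16) = 31 − 49.7 + 125.58 − 12.8 = 94.08.
∂x/∂P_o = −0.8, so E_xy = -0.8·(16/94.08) ≈ -0.136.
E_xy < 0: the goods are complements.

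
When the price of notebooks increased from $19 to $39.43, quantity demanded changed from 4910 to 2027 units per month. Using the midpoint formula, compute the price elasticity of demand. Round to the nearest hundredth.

%Δq = (2027 − 4910)/[(4910 + 2027)/2] = -2883/3468.5 ≈ -0.8312.
%ΔP = (39.43 − 19)/[(19 + 39.43)/2] = 20.43/29.215 ≈ 0.6993.
Arc elasticity E = %Δq/%ΔP ≈ -0.8312/0.6993 ≈ -1.19.
|E| > 1: demand is elastic over this range.

-1.19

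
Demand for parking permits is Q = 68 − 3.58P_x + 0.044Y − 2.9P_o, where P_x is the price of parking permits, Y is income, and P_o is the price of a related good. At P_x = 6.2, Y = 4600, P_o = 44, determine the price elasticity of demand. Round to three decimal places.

Q = 68 − 3.58(6.2) + 0.044(4600) − 2.9(44) = 68 − 22.196 + 202.4 − 127.6 = 120.604.
∂Q/∂P_x = −3.58, so E_p = (−3.58)·(6.2/120.604) ≈ -0.184.
|E_p| < 1: demand is inelastic.

-0.184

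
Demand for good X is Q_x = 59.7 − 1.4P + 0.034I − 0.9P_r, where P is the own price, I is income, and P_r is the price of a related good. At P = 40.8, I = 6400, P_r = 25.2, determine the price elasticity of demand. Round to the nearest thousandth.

Q_x = 59.7 − 1.4(40.8) + 0.034(6400) − 0.9(25.2) = 59.7 − 57.12 + 217.6 − 22.68 = 197.5.
∂Q_x/∂P = −1.4, so E_p = (−1.4)·(40.8/197.5) ≈ -0.289.
|E_p| < 1: demand is inelastic.

-0.289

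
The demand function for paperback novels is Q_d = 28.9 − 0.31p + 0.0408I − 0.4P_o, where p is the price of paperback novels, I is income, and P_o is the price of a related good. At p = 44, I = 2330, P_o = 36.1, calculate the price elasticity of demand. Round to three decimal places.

Evaluating quantity at (p, I, P_o) gives Q_d = 28.9 − 0.31(44) + 0.0408(2330) − 0.4(36.1) = 28.9 − 13.64 + 95.064 − 14.44 = 95.884.
∂Q_d/∂p = −0.31, so E_p = (−0.31)·(44/95.884) ≈ -0.142.
|E_p| < 1: demand is inelastic.

-0.142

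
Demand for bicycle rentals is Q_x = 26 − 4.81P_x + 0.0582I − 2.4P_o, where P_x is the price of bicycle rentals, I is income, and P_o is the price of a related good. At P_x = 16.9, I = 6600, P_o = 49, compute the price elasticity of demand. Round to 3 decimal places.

-0.385

Substituting, Q_x = 26 − 4.81(16.9) + 0.0582(6600) − 2.4(49) = 26 − 81.289 + 384.12 − 117.6 = 211.231.
∂Q_x/∂P_x = −4.81, so E_p = (−4.81)·(16.9/211.231) ≈ -0.385.
|E_p| < 1: demand is inelastic.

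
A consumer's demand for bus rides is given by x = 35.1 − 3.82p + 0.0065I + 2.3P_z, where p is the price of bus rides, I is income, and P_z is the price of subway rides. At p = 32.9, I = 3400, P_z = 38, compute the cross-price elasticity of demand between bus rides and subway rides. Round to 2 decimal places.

4.62

First evaluate x: 35.1 − 3.82(32.9) + 0.0065(3400) + 2.3(38) = 35.1 − 125.678 + 22.1 + 87.4 = 18.922.
∂x/∂P_z = +2.3, so E_xy = 2.3·(38/18.922) ≈ 4.62.
E_xy > 0: the goods are substitutes.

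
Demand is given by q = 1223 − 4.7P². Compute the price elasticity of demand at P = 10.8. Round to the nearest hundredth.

-1.62

At P = 10.8, q = 674.792.
dq/dP = −2·4.7·P = −101.52.
Point elasticity E = (dq/dP)·(P/q) = -101.52 × 10.8/674.792 ≈ -1.62.
|E| > 1, so demand is elastic at this price.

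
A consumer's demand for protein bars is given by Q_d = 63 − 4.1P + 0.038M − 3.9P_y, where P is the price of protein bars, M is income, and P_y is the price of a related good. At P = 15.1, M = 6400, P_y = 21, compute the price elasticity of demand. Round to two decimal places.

Substituting, Q_d = 63 − 4.1(15.1) + 0.038(6400) − 3.9(21) = 63 − 61.91 + 243.2 − 81.9 = 162.39.
∂Q_d/∂P = −4.1, so E_p = (−4.1)·(15.1/162.39) ≈ -0.38.
|E_p| < 1: demand is inelastic.

-0.38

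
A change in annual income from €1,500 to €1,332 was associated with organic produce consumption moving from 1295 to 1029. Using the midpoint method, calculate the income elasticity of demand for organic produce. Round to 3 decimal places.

1.929

%ΔQ = (1029 − 1295)/[(1295+1029)/2] = -266/1162 ≈ -0.2289.
%ΔI = (1,332 − 1,500)/[(1,500+1,332)/2] = -168/1416 ≈ -0.1186.
E_I = %ΔQ/%ΔI ≈ 1.929.
E_I > 1: normal good (luxury).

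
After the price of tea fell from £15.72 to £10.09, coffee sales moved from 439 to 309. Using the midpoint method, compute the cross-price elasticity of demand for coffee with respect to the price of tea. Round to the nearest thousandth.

%ΔQ_x = (309 − 439)/[(439+309)/2] = -130/374 ≈ -0.3476.
%ΔP_y = (10.09 − 15.72)/[(15.72+10.09)/2] ≈ -0.4363.
E_xy = -0.3476/-0.4363 ≈ 0.797.
E_xy > 0, so coffee and tea are substitutes.

0.797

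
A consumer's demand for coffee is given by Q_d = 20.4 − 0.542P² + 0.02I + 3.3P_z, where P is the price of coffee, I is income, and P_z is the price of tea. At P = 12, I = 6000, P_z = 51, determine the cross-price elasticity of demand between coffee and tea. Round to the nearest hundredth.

0.73

Evaluating quantity at (P, I, P_z) gives Q_d = 20.4 − 0.542(12)² + 0.02(6000) + 3.3(51) = 20.4 − 78.048 + 120 + 168.3 = 230.652.
∂Q_d/∂P_z = +3.3, so E_xy = 3.3·(51/230.652) ≈ 0.73.
E_xy > 0: the goods are substitutes.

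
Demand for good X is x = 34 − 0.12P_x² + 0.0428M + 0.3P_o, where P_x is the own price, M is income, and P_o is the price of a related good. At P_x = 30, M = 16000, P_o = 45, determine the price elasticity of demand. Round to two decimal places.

x = 34 − 0.12(30)² + 0.0428(16000) + 0.3(45) = 34 − 108 + 684.8 + 13.5 = 624.3.
∂x/∂P_x = −2·0.12·P_x = -7.2, so E_p = -7.2·(30/624.3) ≈ -0.35.
|E_p| < 1: demand is inelastic.

-0.35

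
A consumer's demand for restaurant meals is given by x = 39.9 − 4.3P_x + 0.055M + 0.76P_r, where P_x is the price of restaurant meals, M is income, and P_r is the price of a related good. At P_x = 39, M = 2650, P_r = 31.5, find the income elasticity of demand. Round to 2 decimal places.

3.48

Evaluating quantity at (P_x, M, P_r) gives x = 39.9 − 4.3(39) + 0.055(2650) + 0.76(31.5) = 39.9 − 167.7 + 145.75 + 23.94 = 41.89.
∂x/∂M = +0.055, so E_I = 0.055·(2650/41.89) ≈ 3.48.
E_I > 1: normal good (luxury).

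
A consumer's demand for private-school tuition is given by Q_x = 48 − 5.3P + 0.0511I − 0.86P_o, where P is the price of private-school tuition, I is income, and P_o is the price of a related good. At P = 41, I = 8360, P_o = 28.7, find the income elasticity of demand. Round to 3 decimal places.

1.832

Substituting, Q_x = 48 − 5.3(41) + 0.0511(8360) − 0.86(28.7) = 48 − 217.3 + 427.196 − 24.682 = 233.214.
∂Q_x/∂I = +0.0511, so E_I = 0.0511·(8360/233.214) ≈ 1.832.
E_I > 1: normal good (luxury).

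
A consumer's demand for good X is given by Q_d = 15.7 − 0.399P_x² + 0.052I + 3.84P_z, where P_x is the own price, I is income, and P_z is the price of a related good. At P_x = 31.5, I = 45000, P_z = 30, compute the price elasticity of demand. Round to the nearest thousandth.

Evaluating quantity at (P_x, I, P_z) gives Q_d = 15.7 − 0.399(31.5)² + 0.052(45000) + 3.84(30) = 15.7 − 395.9078 + 2340 + 115.2 = 2074.9923.
∂Q_d/∂P_x = −2·0.399·P_x = -25.137, so E_p = -25.137·(31.5/2074.9923) ≈ -0.382.
|E_p| < 1: demand is inelastic.

-0.382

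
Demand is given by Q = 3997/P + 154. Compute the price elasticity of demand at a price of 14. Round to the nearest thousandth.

At P = 14, Q = 439.5.
dQ/dP = −3997/P² = −20.3929.
Point elasticity E = (dQ/dP)·(P/Q) = -20.3929 × 14/439.5 ≈ -0.650.
|E| < 1, so demand is inelastic at this price.

-0.650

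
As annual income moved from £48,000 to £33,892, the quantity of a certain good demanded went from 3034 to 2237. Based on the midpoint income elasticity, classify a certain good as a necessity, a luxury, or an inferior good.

necessity

%ΔQ = (2237 − 3034)/[(3034+2237)/2] = -797/2635.5 ≈ -0.3024.
%ΔI = (33,892 − 48,000)/[(48,000+33,892)/2] = -14108/40946 ≈ -0.3446.
E_I = %ΔQ/%ΔI ≈ 0.878.
E_I ∈ (0,1): normal good (necessity).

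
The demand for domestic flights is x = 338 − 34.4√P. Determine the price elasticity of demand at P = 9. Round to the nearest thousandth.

At P = 9, x = 234.8.
dx/dP = −34.4/(2√P) = −34.4/(2·3).
Point elasticity E = (dx/dP)·(P/x) = -5.7333 × 9/234.8 ≈ -0.220.
|E| < 1, so demand is inelastic at this price.

-0.220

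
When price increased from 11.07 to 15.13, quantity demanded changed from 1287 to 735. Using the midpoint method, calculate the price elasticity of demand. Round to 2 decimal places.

%ΔQ = (735 − 1287)/[(1287 + 735)/2] = -552/1011 ≈ -0.5460.
%ΔP = (15.13 − 11.07)/[(11.07 + 15.13)/2] = 4.06/13.1 ≈ 0.3099.
Arc elasticity E = %ΔQ/%ΔP ≈ -0.5460/0.3099 ≈ -1.76.
|E| > 1: demand is elastic over this range.

-1.76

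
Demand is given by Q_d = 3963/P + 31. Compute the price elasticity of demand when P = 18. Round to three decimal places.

At P = 18, Q_d = 251.1667.
dQ_d/dP = −3963/P² = −12.2315.
Point elasticity E = (dQ_d/dP)·(P/Q_d) = -12.2315 × 18/251.1667 ≈ -0.877.
|E| < 1, so demand is inelastic at this price.

-0.877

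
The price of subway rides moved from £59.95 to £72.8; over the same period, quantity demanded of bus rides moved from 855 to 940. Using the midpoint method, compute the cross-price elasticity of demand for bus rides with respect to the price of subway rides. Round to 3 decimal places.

0.489

%ΔQ_x = (940 − 855)/[(855+940)/2] = 85/897.5 ≈ 0.0947.
%ΔP_y = (72.8 − 59.95)/[(59.95+72.8)/2] ≈ 0.1936.
E_xy = 0.0947/0.1936 ≈ 0.489.
E_xy > 0, so bus rides and subway rides are substitutes.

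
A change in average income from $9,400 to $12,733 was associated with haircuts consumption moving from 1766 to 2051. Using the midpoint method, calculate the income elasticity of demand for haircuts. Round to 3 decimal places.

0.496

%ΔQ = (2051 − 1766)/[(1766+2051)/2] = 285/1908.5 ≈ 0.1493.
%ΔM = (12,733 − 9,400)/[(9,400+12,733)/2] = 3333/11066.5 ≈ 0.3012.
E_I = %ΔQ/%ΔM ≈ 0.496.
E_I ∈ (0,1): normal good (necessity).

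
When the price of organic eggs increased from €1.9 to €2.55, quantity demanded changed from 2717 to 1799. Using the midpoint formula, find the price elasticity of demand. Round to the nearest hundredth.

%Δq = (1799 − 2717)/[(2717 + 1799)/2] = -918/2258 ≈ -0.4066.
%ΔP = (2.55 − 1.9)/[(1.9 + 2.55)/2] = 0.65/2.225 ≈ 0.2921.
Arc elasticity E = %Δq/%ΔP ≈ -0.4066/0.2921 ≈ -1.39.
|E| > 1: demand is elastic over this range.

-1.39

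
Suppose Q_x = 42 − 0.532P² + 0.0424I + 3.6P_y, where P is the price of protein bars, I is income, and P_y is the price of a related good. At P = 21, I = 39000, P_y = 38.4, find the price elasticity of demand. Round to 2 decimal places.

Q_x = 42 − 0.532(21)² + 0.0424(39000) + 3.6(38.4) = 42 − 234.612 + 1653.6 + 138.24 = 1599.228.
∂Q_x/∂P = −2·0.532·P = -22.344, so E_p = -22.344·(21/1599.228) ≈ -0.29.
|E_p| < 1: demand is inelastic.

-0.29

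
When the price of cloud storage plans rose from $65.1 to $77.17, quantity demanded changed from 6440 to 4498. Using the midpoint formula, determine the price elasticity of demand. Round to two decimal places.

-2.09

%Δq = (4498 − 6440)/[(6440 + 4498)/2] = -1942/5469 ≈ -0.3551.
%ΔP = (77.17 − 65.1)/[(65.1 + 77.17)/2] = 12.07/71.135 ≈ 0.1697.
Arc elasticity E = %Δq/%ΔP ≈ -0.3551/0.1697 ≈ -2.09.
|E| > 1: demand is elastic over this range.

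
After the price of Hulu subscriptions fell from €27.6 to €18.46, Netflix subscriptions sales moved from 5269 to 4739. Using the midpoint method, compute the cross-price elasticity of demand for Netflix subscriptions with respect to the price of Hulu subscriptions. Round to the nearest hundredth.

%ΔQ_x = (4739 − 5269)/[(5269+4739)/2] = -530/5004 ≈ -0.1059.
%ΔP_y = (18.46 − 27.6)/[(27.6+18.46)/2] ≈ -0.3969.
E_xy = -0.1059/-0.3969 ≈ 0.27.
E_xy > 0, so Netflix subscriptions and Hulu subscriptions are substitutes.

0.27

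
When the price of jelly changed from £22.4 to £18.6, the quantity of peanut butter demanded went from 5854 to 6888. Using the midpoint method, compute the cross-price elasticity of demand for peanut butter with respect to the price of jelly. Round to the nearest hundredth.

%ΔQ_x = (6888 − 5854)/[(5854+6888)/2] = 1034/6371 ≈ 0.1623.
%ΔP_y = (18.6 − 22.4)/[(22.4+18.6)/2] ≈ -0.1854.
E_xy = 0.1623/-0.1854 ≈ -0.88.
E_xy < 0, so peanut butter and jelly are complements.

-0.88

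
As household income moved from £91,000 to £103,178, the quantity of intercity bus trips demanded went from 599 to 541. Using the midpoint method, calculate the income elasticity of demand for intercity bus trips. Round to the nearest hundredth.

%ΔQ = (541 − 599)/[(599+541)/2] = -58/570 ≈ -0.1018.
%ΔI = (103,178 − 91,000)/[(91,000+103,178)/2] = 12178/97089 ≈ 0.1254.
E_I = %ΔQ/%ΔI ≈ -0.81.
E_I < 0: inferior good.

-0.81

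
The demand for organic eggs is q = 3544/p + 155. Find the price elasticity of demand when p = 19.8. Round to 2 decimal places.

At p = 19.8, q = 333.9899.
dq/dp = −3544/p² = −9.0399.
Point elasticity E = (dq/dp)·(p/q) = -9.0399 × 19.8/333.9899 ≈ -0.54.
|E| < 1, so demand is inelastic at this price.

-0.54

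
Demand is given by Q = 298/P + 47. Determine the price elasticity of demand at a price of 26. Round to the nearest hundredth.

At P = 26, Q = 58.4615.
dQ/dP = −298/P² = −0.4408.
Point elasticity E = (dQ/dP)·(P/Q) = -0.4408 × 26/58.4615 ≈ -0.20.
|E| < 1, so demand is inelastic at this price.

-0.20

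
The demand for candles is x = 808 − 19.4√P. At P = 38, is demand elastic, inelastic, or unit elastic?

At P = 38, x = 688.4104.
dx/dP = −19.4/(2√P) = −19.4/(2·6.1644).
Point elasticity E = (dx/dP)·(P/x) = -1.5735 × 38/688.4104 ≈ -0.087.
|E| ≈ 0.087 < 1, so demand is inelastic.

inelastic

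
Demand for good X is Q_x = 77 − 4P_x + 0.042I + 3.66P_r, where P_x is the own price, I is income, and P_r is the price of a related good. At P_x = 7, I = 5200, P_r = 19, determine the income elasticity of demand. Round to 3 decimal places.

At the given point, Q_x = 77 − 4(7) + 0.042(5200) + 3.66(19) = 77 − 28 + 218.4 + 69.54 = 336.94.
∂Q_x/∂I = +0.042, so E_I = 0.042·(5200/336.94) ≈ 0.648.
E_I ∈ (0,1): normal good (necessity).

0.648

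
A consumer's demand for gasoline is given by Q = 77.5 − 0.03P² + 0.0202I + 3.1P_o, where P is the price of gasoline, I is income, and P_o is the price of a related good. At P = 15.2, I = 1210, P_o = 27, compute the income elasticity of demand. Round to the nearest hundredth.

0.14

At the given point, Q = 77.5 − 0.03(15.2)² + 0.0202(1210) + 3.1(27) = 77.5 − 6.9312 + 24.442 + 83.7 = 178.7108.
∂Q/∂I = +0.0202, so E_I = 0.0202·(1210/178.7108) ≈ 0.14.
E_I ∈ (0,1): normal good (necessity).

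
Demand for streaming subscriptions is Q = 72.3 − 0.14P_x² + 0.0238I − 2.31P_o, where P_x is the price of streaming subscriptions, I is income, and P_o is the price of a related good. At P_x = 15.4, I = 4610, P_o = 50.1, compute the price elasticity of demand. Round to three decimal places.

First evaluate Q: 72.3 − 0.14(15.4)² + 0.0238(4610) − 2.31(50.1) = 72.3 − 33.2024 + 109.718 − 115.731 = 33.0846.
∂Q/∂P_x = −2·0.14·P_x = -4.312, so E_p = -4.312·(15.4/33.0846) ≈ -2.007.
|E_p| > 1: demand is elastic.

-2.007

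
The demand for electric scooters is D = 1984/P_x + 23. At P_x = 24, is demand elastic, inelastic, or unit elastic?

inelastic

At P_x = 24, D = 105.6667.
dD/dP_x = −1984/P_x² = −3.4444.
Point elasticity E = (dD/dP_x)·(P_x/D) = -3.4444 × 24/105.6667 ≈ -0.782.
|E| ≈ 0.782 < 1, so demand is inelastic.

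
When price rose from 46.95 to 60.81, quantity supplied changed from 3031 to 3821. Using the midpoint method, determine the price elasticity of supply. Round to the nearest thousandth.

%Δq = (3821 − 3031)/[(3031 + 3821)/2] = 790/3426 ≈ 0.2306.
%Δp = (60.81 − 46.95)/[(46.95 + 60.81)/2] = 13.86/53.88 ≈ 0.2572.
Arc elasticity E = %Δq/%Δp ≈ 0.2306/0.2572 ≈ 0.896.
|E| < 1: supply is inelastic over this range.

0.896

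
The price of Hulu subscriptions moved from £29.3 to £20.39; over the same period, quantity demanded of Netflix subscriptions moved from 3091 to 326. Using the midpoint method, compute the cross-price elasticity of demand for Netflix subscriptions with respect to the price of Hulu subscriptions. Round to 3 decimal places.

%ΔQ_x = (326 − 3091)/[(3091+326)/2] = -2765/1708.5 ≈ -1.6184.
%ΔP_y = (20.39 − 29.3)/[(29.3+20.39)/2] ≈ -0.3586.
E_xy = -1.6184/-0.3586 ≈ 4.513.
E_xy > 0, so Netflix subscriptions and Hulu subscriptions are substitutes.

4.513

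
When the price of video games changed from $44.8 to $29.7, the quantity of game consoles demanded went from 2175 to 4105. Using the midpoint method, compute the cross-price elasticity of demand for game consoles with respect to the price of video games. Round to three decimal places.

%ΔQ_x = (4105 − 2175)/[(2175+4105)/2] = 1930/3140 ≈ 0.6146.
%ΔP_y = (29.7 − 44.8)/[(44.8+29.7)/2] ≈ -0.4054.
E_xy = 0.6146/-0.4054 ≈ -1.516.
E_xy < 0, so game consoles and video games are complements.

-1.516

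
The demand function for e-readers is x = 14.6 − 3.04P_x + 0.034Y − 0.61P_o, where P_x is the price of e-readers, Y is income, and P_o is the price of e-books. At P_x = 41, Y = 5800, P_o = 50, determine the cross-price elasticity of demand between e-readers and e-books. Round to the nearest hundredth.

x = 14.6 − 3.04(41) + 0.034(5800) − 0.61(50) = 14.6 − 124.64 + 197.2 − 30.5 = 56.66.
∂x/∂P_o = −0.61, so E_xy = -0.61·(50/56.66) ≈ -0.54.
E_xy < 0: the goods are complements.

-0.54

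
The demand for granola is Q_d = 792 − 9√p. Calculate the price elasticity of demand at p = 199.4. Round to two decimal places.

-0.10

At p = 199.4, Q_d = 664.9118.
dQ_d/dp = −9/(2√p) = −9/(2·14.1209).
Point elasticity E = (dQ_d/dp)·(p/Q_d) = -0.3187 × 199.4/664.9118 ≈ -0.10.
|E| < 1, so demand is inelastic at this price.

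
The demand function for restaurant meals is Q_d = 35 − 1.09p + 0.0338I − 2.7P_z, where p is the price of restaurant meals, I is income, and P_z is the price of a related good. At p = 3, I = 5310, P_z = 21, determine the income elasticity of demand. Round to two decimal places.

Evaluating quantity at (p, I, P_z) gives Q_d = 35 − 1.09(3) + 0.0338(5310) − 2.7(21) = 35 − 3.27 + 179.478 − 56.7 = 154.508.
∂Q_d/∂I = +0.0338, so E_I = 0.0338·(5310/154.508) ≈ 1.16.
E_I > 1: normal good (luxury).

1.16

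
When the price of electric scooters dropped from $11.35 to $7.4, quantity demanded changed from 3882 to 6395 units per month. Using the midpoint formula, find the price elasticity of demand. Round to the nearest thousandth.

-1.161

%Δq = (6395 − 3882)/[(3882 + 6395)/2] = 2513/5138.5 ≈ 0.4891.
%Δp = (7.4 − 11.35)/[(11.35 + 7.4)/2] = -3.95/9.375 ≈ -0.4213.
Arc elasticity E = %Δq/%Δp ≈ 0.4891/-0.4213 ≈ -1.161.
|E| > 1: demand is elastic over this range.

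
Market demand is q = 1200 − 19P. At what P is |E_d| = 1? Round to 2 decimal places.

31.58

For linear demand q = a − bP, E = −bP/(a − bP). |E| = 1 ⇒ bP = a − bP ⇒ P = a/(2b).
P = 1200/(2·19) ≈ 31.58.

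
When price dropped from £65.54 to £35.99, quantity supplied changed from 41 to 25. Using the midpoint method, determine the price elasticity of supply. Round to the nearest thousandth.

%Δq = (25 − 41)/[(41 + 25)/2] = -16/33 ≈ -0.4848.
%ΔP = (35.99 − 65.54)/[(65.54 + 35.99)/2] = -29.55/50.765 ≈ -0.5821.
Arc elasticity E = %Δq/%ΔP ≈ -0.4848/-0.5821 ≈ 0.833.
|E| < 1: supply is inelastic over this range.

0.833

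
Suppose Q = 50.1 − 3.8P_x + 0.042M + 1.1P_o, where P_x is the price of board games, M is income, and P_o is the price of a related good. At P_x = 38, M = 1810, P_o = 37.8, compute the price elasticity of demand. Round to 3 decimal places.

Substituting, Q = 50.1 − 3.8(38) + 0.042(1810) + 1.1(37.8) = 50.1 − 144.4 + 76.02 + 41.58 = 23.3.
∂Q/∂P_x = −3.8, so E_p = (−3.8)·(38/23.3) ≈ -6.197.
|E_p| > 1: demand is elastic.

-6.197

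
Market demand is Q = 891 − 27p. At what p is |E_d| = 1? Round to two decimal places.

For linear demand Q = a − bp, E = −bp/(a − bp). |E| = 1 ⇒ bp = a − bp ⇒ p = a/(2b).
p = 891/(2·27) = 16.50.

16.50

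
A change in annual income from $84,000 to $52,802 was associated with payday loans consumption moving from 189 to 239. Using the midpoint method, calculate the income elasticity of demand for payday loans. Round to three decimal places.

-0.512

%ΔQ = (239 − 189)/[(189+239)/2] = 50/214 ≈ 0.2336.
%ΔM = (52,802 − 84,000)/[(84,000+52,802)/2] = -31198/68401 ≈ -0.4561.
E_I = %ΔQ/%ΔM ≈ -0.512.
E_I < 0: inferior good.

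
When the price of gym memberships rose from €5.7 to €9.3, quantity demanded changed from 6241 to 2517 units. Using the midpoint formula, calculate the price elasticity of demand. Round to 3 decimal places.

-1.772

%Δq = (2517 − 6241)/[(6241 + 2517)/2] = -3724/4379 ≈ -0.8504.
%Δp = (9.3 − 5.7)/[(5.7 + 9.3)/2] = 3.6/7.5 ≈ 0.4800.
Arc elasticity E = %Δq/%Δp ≈ -0.8504/0.4800 ≈ -1.772.
|E| > 1: demand is elastic over this range.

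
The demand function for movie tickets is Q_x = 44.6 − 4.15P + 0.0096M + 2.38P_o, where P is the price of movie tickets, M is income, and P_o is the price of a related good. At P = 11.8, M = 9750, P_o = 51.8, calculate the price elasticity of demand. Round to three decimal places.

First evaluate Q_x: 44.6 − 4.15(11.8) + 0.0096(9750) + 2.38(51.8) = 44.6 − 48.97 + 93.6 + 123.284 = 212.514.
∂Q_x/∂P = −4.15, so E_p = (−4.15)·(11.8/212.514) ≈ -0.230.
|E_p| < 1: demand is inelastic.

-0.230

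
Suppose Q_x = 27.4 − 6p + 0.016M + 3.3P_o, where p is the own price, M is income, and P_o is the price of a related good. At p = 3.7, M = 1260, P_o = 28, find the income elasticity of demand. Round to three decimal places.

Q_x = 27.4 − 6(3.7) + 0.016(1260) + 3.3(28) = 27.4 − 22.2 + 20.16 + 92.4 = 117.76.
∂Q_x/∂M = +0.016, so E_I = 0.016·(1260/117.76) ≈ 0.171.
E_I ∈ (0,1): normal good (necessity).

0.171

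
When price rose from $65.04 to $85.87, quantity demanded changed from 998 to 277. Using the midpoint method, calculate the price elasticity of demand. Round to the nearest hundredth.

%ΔQ = (277 − 998)/[(998 + 277)/2] = -721/637.5 ≈ -1.1310.
%Δp = (85.87 − 65.04)/[(65.04 + 85.87)/2] = 20.83/75.455 ≈ 0.2761.
Arc elasticity E = %ΔQ/%Δp ≈ -1.1310/0.2761 ≈ -4.10.
|E| > 1: demand is elastic over this range.

-4.10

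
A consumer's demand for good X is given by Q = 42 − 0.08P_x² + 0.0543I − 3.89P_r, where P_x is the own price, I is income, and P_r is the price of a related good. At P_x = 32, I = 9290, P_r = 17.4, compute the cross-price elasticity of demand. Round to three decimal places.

Substituting, Q = 42 − 0.08(32)² + 0.0543(9290) − 3.89(17.4) = 42 − 81.92 + 504.447 − 67.686 = 396.841.
∂Q/∂P_r = −3.89, so E_xy = -3.89·(17.4/396.841) ≈ -0.171.
E_xy < 0: the goods are complements.

-0.171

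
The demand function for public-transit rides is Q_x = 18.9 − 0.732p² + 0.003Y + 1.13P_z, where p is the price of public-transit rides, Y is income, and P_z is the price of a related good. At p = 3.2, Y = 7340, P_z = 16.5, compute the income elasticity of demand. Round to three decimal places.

Q_x = 18.9 − 0.732(3.2)² + 0.003(7340) + 1.13(16.5) = 18.9 − 7.4957 + 22.02 + 18.645 = 52.0693.
∂Q_x/∂Y = +0.003, so E_I = 0.003·(7340/52.0693) ≈ 0.423.
E_I ∈ (0,1): normal good (necessity).

0.423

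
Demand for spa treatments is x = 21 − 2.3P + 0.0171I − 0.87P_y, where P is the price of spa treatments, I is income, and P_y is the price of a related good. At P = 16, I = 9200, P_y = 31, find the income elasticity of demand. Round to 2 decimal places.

x = 21 − 2.3(16) + 0.0171(9200) − 0.87(31) = 21 − 36.8 + 157.32 − 26.97 = 114.55.
∂x/∂I = +0.0171, so E_I = 0.0171·(9200/114.55) ≈ 1.37.
E_I > 1: normal good (luxury).

1.37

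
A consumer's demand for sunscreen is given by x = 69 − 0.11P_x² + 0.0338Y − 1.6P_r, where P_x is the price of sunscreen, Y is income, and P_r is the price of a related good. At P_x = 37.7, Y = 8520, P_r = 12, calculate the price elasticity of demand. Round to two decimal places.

x = 69 − 0.11(37.7)² + 0.0338(8520) − 1.6(12) = 69 − 156.3419 + 287.976 − 19.2 = 181.4341.
∂x/∂P_x = −2·0.11·P_x = -8.294, so E_p = -8.294·(37.7/181.4341) ≈ -1.72.
|E_p| > 1: demand is elastic.

-1.72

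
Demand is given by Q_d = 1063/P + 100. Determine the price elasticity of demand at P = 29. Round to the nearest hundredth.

-0.27

At P = 29, Q_d = 136.6552.
dQ_d/dP = −1063/P² = −1.264.
Point elasticity E = (dQ_d/dP)·(P/Q_d) = -1.264 × 29/136.6552 ≈ -0.27.
|E| < 1, so demand is inelastic at this price.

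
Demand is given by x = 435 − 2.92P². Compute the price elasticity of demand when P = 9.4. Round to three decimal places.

At P = 9.4, x = 176.9888.
dx/dP = −2·2.92·P = −54.896.
Point elasticity E = (dx/dP)·(P/x) = -54.896 × 9.4/176.9888 ≈ -2.916.
|E| > 1, so demand is elastic at this price.

-2.916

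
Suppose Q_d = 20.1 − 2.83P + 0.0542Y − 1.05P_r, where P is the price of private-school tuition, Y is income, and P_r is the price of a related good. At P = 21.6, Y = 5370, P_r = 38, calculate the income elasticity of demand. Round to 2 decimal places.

Q_d = 20.1 − 2.83(21.6) + 0.0542(5370) − 1.05(38) = 20.1 − 61.128 + 291.054 − 39.9 = 210.126.
∂Q_d/∂Y = +0.0542, so E_I = 0.0542·(5370/210.126) ≈ 1.39.
E_I > 1: normal good (luxury).

1.39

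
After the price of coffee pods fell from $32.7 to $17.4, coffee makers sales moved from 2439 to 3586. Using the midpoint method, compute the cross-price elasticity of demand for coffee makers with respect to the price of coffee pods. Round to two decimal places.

%ΔQ_x = (3586 − 2439)/[(2439+3586)/2] = 1147/3012.5 ≈ 0.3807.
%ΔP_y = (17.4 − 32.7)/[(32.7+17.4)/2] ≈ -0.6108.
E_xy = 0.3807/-0.6108 ≈ -0.62.
E_xy < 0, so coffee makers and coffee pods are complements.

-0.62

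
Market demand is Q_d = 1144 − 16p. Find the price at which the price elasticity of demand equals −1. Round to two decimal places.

For linear demand Q_d = a − bp, E = −bp/(a − bp). |E| = 1 ⇒ bp = a − bp ⇒ p = a/(2b).
p = 1144/(2·16) = 35.75.

35.75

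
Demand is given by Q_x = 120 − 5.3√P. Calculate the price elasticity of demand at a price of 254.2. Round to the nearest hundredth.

At P = 254.2, Q_x = 35.4987.
dQ_x/dP = −5.3/(2√P) = −5.3/(2·15.9437).
Point elasticity E = (dQ_x/dP)·(P/Q_x) = -0.1662 × 254.2/35.4987 ≈ -1.19.
|E| > 1, so demand is elastic at this price.

-1.19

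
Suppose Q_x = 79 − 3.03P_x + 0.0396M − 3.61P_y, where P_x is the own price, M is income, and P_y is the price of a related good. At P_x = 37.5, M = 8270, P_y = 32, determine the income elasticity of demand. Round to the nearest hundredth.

1.85

Evaluating quantity at (P_x, M, P_y) gives Q_x = 79 − 3.03(37.5) + 0.0396(8270) − 3.61(32) = 79 − 113.625 + 327.492 − 115.52 = 177.347.
∂Q_x/∂M = +0.0396, so E_I = 0.0396·(8270/177.347) ≈ 1.85.
E_I > 1: normal good (luxury).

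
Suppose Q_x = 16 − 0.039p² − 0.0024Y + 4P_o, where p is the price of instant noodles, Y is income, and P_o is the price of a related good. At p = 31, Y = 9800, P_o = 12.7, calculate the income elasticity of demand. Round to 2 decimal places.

-4.05

Q_x = 16 − 0.039(31)² − 0.0024(9800) + 4(12.7) = 16 − 37.479 − 23.52 + 50.8 = 5.801.
∂Q_x/∂Y = −0.0024, so E_I = -0.0024·(9800/5.801) ≈ -4.05.
E_I < 0: inferior good.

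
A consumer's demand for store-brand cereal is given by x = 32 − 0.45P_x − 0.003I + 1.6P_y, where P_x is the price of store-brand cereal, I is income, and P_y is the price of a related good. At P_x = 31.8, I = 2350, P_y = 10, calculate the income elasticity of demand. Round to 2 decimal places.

Substituting, x = 32 − 0.45(31.8) − 0.003(2350) + 1.6(10) = 32 − 14.31 − 7.05 + 16 = 26.64.
∂x/∂I = −0.003, so E_I = -0.003·(2350/26.64) ≈ -0.26.
E_I < 0: inferior good.

-0.26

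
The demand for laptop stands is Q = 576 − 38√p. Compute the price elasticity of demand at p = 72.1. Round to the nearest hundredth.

At p = 72.1, Q = 253.3355.
dQ/dp = −38/(2√p) = −38/(2·8.4912).
Point elasticity E = (dQ/dp)·(p/Q) = -2.2376 × 72.1/253.3355 ≈ -0.64.
|E| < 1, so demand is inelastic at this price.

-0.64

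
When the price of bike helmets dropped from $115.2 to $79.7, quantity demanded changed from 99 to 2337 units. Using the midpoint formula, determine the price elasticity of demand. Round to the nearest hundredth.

-5.04

%ΔQ = (2337 − 99)/[(99 + 2337)/2] = 2238/1218 ≈ 1.8374.
%Δp = (79.7 − 115.2)/[(115.2 + 79.7)/2] = -35.5/97.45 ≈ -0.3643.
Arc elasticity E = %ΔQ/%Δp ≈ 1.8374/-0.3643 ≈ -5.04.
|E| > 1: demand is elastic over this range.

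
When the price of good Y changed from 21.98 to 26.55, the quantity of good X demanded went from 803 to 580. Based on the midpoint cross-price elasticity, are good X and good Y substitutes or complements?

%ΔQ_x = (580 − 803)/[(803+580)/2] = -223/691.5 ≈ -0.3225.
%ΔP_y = (26.55 − 21.98)/[(21.98+26.55)/2] ≈ 0.1883.
E_xy = -0.3225/0.1883 ≈ -1.712.
E_xy < 0, so the goods are complements.

complements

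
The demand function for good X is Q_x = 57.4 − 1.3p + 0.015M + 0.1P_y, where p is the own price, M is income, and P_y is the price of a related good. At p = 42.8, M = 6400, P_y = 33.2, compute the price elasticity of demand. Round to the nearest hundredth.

-0.55

At the given point, Q_x = 57.4 − 1.3(42.8) + 0.015(6400) + 0.1(33.2) = 57.4 − 55.64 + 96 + 3.32 = 101.08.
∂Q_x/∂p = −1.3, so E_p = (−1.3)·(42.8/101.08) ≈ -0.55.
|E_p| < 1: demand is inelastic.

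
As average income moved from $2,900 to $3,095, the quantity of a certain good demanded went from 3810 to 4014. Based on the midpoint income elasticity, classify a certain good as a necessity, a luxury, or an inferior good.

necessity

%ΔQ = (4014 − 3810)/[(3810+4014)/2] = 204/3912 ≈ 0.0521.
%ΔI = (3,095 − 2,900)/[(2,900+3,095)/2] = 195/2997.5 ≈ 0.0651.
E_I = %ΔQ/%ΔI ≈ 0.802.
E_I ∈ (0,1): normal good (necessity).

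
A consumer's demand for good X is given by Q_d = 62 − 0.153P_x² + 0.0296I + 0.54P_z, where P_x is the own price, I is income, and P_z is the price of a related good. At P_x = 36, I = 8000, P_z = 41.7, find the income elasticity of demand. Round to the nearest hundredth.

Substituting, Q_d = 62 − 0.153(36)² + 0.0296(8000) + 0.54(41.7) = 62 − 198.288 + 236.8 + 22.518 = 123.03.
∂Q_d/∂I = +0.0296, so E_I = 0.0296·(8000/123.03) ≈ 1.92.
E_I > 1: normal good (luxury).

1.92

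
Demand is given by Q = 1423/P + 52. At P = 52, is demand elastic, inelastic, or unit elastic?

At P = 52, Q = 79.3654.
dQ/dP = −1423/P² = −0.5263.
Point elasticity E = (dQ/dP)·(P/Q) = -0.5263 × 52/79.3654 ≈ -0.345.
|E| ≈ 0.345 < 1, so demand is inelastic.

inelastic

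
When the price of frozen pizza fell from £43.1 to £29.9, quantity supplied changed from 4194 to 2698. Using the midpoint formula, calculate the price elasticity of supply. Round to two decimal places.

%Δq = (2698 − 4194)/[(4194 + 2698)/2] = -1496/3446 ≈ -0.4341.
%Δp = (29.9 − 43.1)/[(43.1 + 29.9)/2] = -13.2/36.5 ≈ -0.3616.
Arc elasticity E = %Δq/%Δp ≈ -0.4341/-0.3616 ≈ 1.20.
|E| > 1: supply is elastic over this range.

1.20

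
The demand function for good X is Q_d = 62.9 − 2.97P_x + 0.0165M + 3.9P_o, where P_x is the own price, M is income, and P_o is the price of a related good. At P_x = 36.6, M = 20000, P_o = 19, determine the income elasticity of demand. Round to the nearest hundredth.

0.92

Substituting, Q_d = 62.9 − 2.97(36.6) + 0.0165(20000) + 3.9(19) = 62.9 − 108.702 + 330 + 74.1 = 358.298.
∂Q_d/∂M = +0.0165, so E_I = 0.0165·(20000/358.298) ≈ 0.92.
E_I ∈ (0,1): normal good (necessity).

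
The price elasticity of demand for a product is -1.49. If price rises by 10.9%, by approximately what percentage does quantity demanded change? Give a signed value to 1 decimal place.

%ΔQ ≈ E × %ΔP = (-1.49) × (10.9%) ≈ -16.2%.

-16.2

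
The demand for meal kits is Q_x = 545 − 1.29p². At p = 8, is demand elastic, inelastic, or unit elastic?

inelastic

At p = 8, Q_x = 462.44.
dQ_x/dp = −2·1.29·p = −20.64.
Point elasticity E = (dQ_x/dp)·(p/Q_x) = -20.64 × 8/462.44 ≈ -0.357.
|E| ≈ 0.357 < 1, so demand is inelastic.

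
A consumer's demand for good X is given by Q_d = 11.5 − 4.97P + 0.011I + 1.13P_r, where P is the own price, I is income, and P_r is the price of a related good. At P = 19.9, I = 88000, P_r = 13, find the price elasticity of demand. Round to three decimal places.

-0.110

Q_d = 11.5 − 4.97(19.9) + 0.011(88000) + 1.13(13) = 11.5 − 98.903 + 968 + 14.69 = 895.287.
∂Q_d/∂P = −4.97, so E_p = (−4.97)·(19.9/895.287) ≈ -0.110.
|E_p| < 1: demand is inelastic.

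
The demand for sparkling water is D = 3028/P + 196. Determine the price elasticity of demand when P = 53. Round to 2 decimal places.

At P = 53, D = 253.1321.
dD/dP = −3028/P² = −1.078.
Point elasticity E = (dD/dP)·(P/D) = -1.078 × 53/253.1321 ≈ -0.23.
|E| < 1, so demand is inelastic at this price.

-0.23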